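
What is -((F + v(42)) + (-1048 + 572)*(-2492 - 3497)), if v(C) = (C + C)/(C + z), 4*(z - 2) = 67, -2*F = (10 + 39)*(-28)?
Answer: -230967562/81 ≈ -2.8515e+6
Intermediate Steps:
F = 686 (F = -(10 + 39)*(-28)/2 = -49*(-28)/2 = -1/2*(-1372) = 686)
z = 75/4 (z = 2 + (1/4)*67 = 2 + 67/4 = 75/4 ≈ 18.750)
v(C) = 2*C/(75/4 + C) (v(C) = (C + C)/(C + 75/4) = (2*C)/(75/4 + C) = 2*C/(75/4 + C))
-((F + v(42)) + (-1048 + 572)*(-2492 - 3497)) = -((686 + 8*42/(75 + 4*42)) + (-1048 + 572)*(-2492 - 3497)) = -((686 + 8*42/(75 + 168)) - 476*(-5989)) = -((686 + 8*42/243) + 2850764) = -((686 + 8*42*(1/243)) + 2850764) = -((686 + 112/81) + 2850764) = -(55678/81 + 2850764) = -1*230967562/81 = -230967562/81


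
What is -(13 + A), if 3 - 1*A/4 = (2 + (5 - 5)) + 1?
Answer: -13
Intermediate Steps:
A = 0 (A = 12 - 4*((2 + (5 - 5)) + 1) = 12 - 4*((2 + 0) + 1) = 12 - 4*(2 + 1) = 12 - 4*3 = 12 - 12 = 0)
-(13 + A) = -(13 + 0) = -1*13 = -13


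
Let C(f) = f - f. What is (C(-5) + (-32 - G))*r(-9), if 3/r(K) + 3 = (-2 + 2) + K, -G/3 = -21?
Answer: 95/4 ≈ 23.750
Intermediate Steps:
G = 63 (G = -3*(-21) = 63)
r(K) = 3/(-3 + K) (r(K) = 3/(-3 + ((-2 + 2) + K)) = 3/(-3 + (0 + K)) = 3/(-3 + K))
C(f) = 0
(C(-5) + (-32 - G))*r(-9) = (0 + (-32 - 1*63))*(3/(-3 - 9)) = (0 + (-32 - 63))*(3/(-12)) = (0 - 95)*(3*(-1/12)) = -95*(-1/4) = 95/4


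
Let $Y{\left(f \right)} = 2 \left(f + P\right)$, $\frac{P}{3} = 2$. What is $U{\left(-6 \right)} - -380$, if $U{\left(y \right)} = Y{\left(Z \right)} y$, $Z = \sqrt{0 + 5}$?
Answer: $308 - 12 \sqrt{5} \approx 281.17$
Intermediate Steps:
$P = 6$ ($P = 3 \cdot 2 = 6$)
$Z = \sqrt{5} \approx 2.2361$
$Y{\left(f \right)} = 12 + 2 f$ ($Y{\left(f \right)} = 2 \left(f + 6\right) = 2 \left(6 + f\right) = 12 + 2 f$)
$U{\left(y \right)} = y \left(12 + 2 \sqrt{5}\right)$ ($U{\left(y \right)} = \left(12 + 2 \sqrt{5}\right) y = y \left(12 + 2 \sqrt{5}\right)$)
$U{\left(-6 \right)} - -380 = 2 \left(-6\right) \left(6 + \sqrt{5}\right) - -380 = \left(-72 - 12 \sqrt{5}\right) + 380 = 308 - 12 \sqrt{5}$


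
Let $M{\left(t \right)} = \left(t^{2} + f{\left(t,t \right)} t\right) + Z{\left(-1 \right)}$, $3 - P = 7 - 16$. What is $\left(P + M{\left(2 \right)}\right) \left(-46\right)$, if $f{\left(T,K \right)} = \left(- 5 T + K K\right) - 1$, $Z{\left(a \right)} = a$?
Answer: $-46$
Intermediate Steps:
$P = 12$ ($P = 3 - \left(7 - 16\right) = 3 - -9 = 3 + 9 = 12$)
$f{\left(T,K \right)} = -1 + K^{2} - 5 T$ ($f{\left(T,K \right)} = \left(- 5 T + K^{2}\right) - 1 = \left(K^{2} - 5 T\right) - 1 = -1 + K^{2} - 5 T$)
$M{\left(t \right)} = -1 + t^{2} + t \left(-1 + t^{2} - 5 t\right)$ ($M{\left(t \right)} = \left(t^{2} + \left(-1 + t^{2} - 5 t\right) t\right) - 1 = \left(t^{2} + t \left(-1 + t^{2} - 5 t\right)\right) - 1 = -1 + t^{2} + t \left(-1 + t^{2} - 5 t\right)$)
$\left(P + M{\left(2 \right)}\right) \left(-46\right) = \left(12 - \left(3 - 8 + 16\right)\right) \left(-46\right) = \left(12 - 11\right) \left(-46\right) = 1 \left(-46\right) = -46$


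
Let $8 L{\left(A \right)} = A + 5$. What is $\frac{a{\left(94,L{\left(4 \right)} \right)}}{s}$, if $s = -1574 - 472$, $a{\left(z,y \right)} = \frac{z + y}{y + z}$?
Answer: $- \frac{1}{2046} \approx -0.00048876$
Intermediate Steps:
$L{\left(A \right)} = \frac{5}{8} + \frac{A}{8}$ ($L{\left(A \right)} = \frac{A + 5}{8} = \frac{5 + A}{8} = \frac{5}{8} + \frac{A}{8}$)
$a{\left(z,y \right)} = 1$ ($a{\left(z,y \right)} = \frac{y + z}{y + z} = 1$)
$s = -2046$
$\frac{a{\left(94,L{\left(4 \right)} \right)}}{s} = 1 \frac{1}{-2046} = 1 \left(- \frac{1}{2046}\right) = - \frac{1}{2046}$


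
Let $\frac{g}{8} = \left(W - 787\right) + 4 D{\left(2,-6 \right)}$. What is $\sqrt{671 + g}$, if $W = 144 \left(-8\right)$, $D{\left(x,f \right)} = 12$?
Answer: $i \sqrt{14457} \approx 120.24 i$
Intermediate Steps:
$W = -1152$
$g = -15128$ ($g = 8 \left(\left(-1152 - 787\right) + 4 \cdot 12\right) = 8 \left(-1939 + 48\right) = 8 \left(-1891\right) = -15128$)
$\sqrt{671 + g} = \sqrt{671 - 15128} = \sqrt{-14457} = i \sqrt{14457}$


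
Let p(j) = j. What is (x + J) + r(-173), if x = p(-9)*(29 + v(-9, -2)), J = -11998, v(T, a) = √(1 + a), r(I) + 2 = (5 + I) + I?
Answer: -12602 - 9*I ≈ -12602.0 - 9.0*I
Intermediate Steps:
r(I) = 3 + 2*I (r(I) = -2 + ((5 + I) + I) = -2 + (5 + 2*I) = 3 + 2*I)
x = -261 - 9*I (x = -9*(29 + √(1 - 2)) = -9*(29 + √(-1)) = -9*(29 + I) = -261 - 9*I ≈ -261.0 - 9.0*I)
(x + J) + r(-173) = ((-261 - 9*I) - 11998) + (3 + 2*(-173)) = (-12259 - 9*I) + (3 - 346) = (-12259 - 9*I) - 343 = -12602 - 9*I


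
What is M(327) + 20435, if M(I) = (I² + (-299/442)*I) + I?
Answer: 4333973/34 ≈ 1.2747e+5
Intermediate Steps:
M(I) = I² + 11*I/34 (M(I) = (I² + (-299*1/442)*I) + I = (I² - 23*I/34) + I = I² + 11*I/34)
M(327) + 20435 = (1/34)*327*(11 + 34*327) + 20435 = (1/34)*327*(11 + 11118) + 20435 = (1/34)*327*11129 + 20435 = 3639183/34 + 20435 = 4333973/34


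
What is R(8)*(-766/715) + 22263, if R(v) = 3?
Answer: 15915747/715 ≈ 22260.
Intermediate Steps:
R(8)*(-766/715) + 22263 = 3*(-766/715) + 22263 = -2298/715 + 22263 = 15915747/715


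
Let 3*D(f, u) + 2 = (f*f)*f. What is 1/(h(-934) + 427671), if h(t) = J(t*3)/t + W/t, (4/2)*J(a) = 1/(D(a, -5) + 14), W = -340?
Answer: 41094269425024/17574842258639465347 ≈ 2.3382e-6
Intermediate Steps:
D(f, u) = -⅔ + f³/3 (D(f, u) = -⅔ + ((f*f)*f)/3 = -⅔ + (f²*f)/3 = -⅔ + f³/3)
J(a) = 1/(2*(40/3 + a³/3)) (J(a) = 1/(2*((-⅔ + a³/3) + 14)) = 1/(2*(40/3 + a³/3)))
h(t) = -340/t + 3/(2*t*(40 + 27*t³)) (h(t) = (3/(2*(40 + (t*3)³)))/t - 340/t = (3/(2*(40 + (3*t)³)))/t - 340/t = (3/(2*(40 + 27*t³)))/t - 340/t = 3/(2*t*(40 + 27*t³)) - 340/t = -340/t + 3/(2*t*(40 + 27*t³)))
1/(h(-934) + 427671) = 1/((-27197 - 18360*(-934)³)/(54*(-934)⁴ + 80*(-934)) + 427671) = 1/((-27197 - 18360*(-814780504))/(54*761004990736 - 74720) + 427671) = 1/((-27197 + 14959370053440)/(41094269499744 - 74720) + 427671) = 1/(14959370026243/41094269425024 + 427671) = 1/(17574842258639465347/41094269425024) = 41094269425024/17574842258639465347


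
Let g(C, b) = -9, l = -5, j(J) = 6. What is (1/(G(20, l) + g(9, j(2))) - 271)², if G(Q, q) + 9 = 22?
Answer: 1172889/16 ≈ 73306.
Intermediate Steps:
G(Q, q) = 13 (G(Q, q) = -9 + 22 = 13)
(1/(G(20, l) + g(9, j(2))) - 271)² = (1/(13 - 9) - 271)² = (1/4 - 271)² = (¼ - 271)² = (-1083/4)² = 1172889/16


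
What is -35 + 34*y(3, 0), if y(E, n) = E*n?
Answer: -35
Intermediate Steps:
-35 + 34*y(3, 0) = -35 + 34*(3*0) = -35 + 34*0 = -35 + 0 = -35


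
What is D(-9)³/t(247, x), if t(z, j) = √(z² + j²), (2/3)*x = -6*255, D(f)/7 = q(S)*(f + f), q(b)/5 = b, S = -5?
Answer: 15627937500*√5328034/2664017 ≈ 1.3541e+7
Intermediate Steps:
q(b) = 5*b
D(f) = -350*f (D(f) = 7*((5*(-5))*(f + f)) = 7*(-50*f) = -350*f)
x = -2295 (x = 3*(-6*255)/2 = (3/2)*(-1530) = -2295)
t(z, j) = √(j² + z²)
D(-9)³/t(247, x) = (-350*(-9))³/(√((-2295)² + 247²)) = 3150³/(√(5267025 + 61009)) = 31255875000/(√5328034) = 31255875000*(√5328034/5328034) = 15627937500*√5328034/2664017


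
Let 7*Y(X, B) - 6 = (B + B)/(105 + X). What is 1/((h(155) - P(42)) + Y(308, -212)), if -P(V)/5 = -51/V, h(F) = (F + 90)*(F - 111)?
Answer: 5782/62298963 ≈ 9.2810e-5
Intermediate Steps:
h(F) = (-111 + F)*(90 + F) (h(F) = (90 + F)*(-111 + F) = (-111 + F)*(90 + F))
Y(X, B) = 6/7 + 2*B/(7*(105 + X)) (Y(X, B) = 6/7 + ((B + B)/(105 + X))/7 = 6/7 + ((2*B)/(105 + X))/7 = 6/7 + (2*B/(105 + X))/7 = 6/7 + 2*B/(7*(105 + X)))
P(V) = 255/V (P(V) = -(-255)/V = 255/V)
1/((h(155) - P(42)) + Y(308, -212)) = 1/(((-9990 + 155² - 21*155) - 255/42) + 2*(315 - 212 + 3*308)/(7*(105 + 308))) = 1/(((-9990 + 24025 - 3255) - 255/42) + (2/7)*(315 - 212 + 924)/413) = 1/((10780 - 1*85/14) + (2/7)*(1/413)*1027) = 1/((10780 - 85/14) + 2054/2891) = 1/(150835/14 + 2054/2891) = 1/(62298963/5782) = 5782/62298963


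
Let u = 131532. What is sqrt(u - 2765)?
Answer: sqrt(128767) ≈ 358.84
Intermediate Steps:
sqrt(u - 2765) = sqrt(131532 - 2765) = sqrt(128767)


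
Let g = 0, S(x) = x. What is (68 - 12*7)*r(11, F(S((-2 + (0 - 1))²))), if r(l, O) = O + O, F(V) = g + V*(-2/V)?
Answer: 64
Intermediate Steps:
F(V) = -2 (F(V) = 0 + V*(-2/V) = 0 - 2 = -2)
r(l, O) = 2*O
(68 - 12*7)*r(11, F(S((-2 + (0 - 1))²))) = (68 - 12*7)*(2*(-2)) = (68 - 84)*(-4) = -16*(-4) = 64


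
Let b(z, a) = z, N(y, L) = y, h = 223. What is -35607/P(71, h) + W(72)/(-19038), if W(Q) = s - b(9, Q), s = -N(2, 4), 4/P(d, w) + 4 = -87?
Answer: 30843816025/38076 ≈ 8.1006e+5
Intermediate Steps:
P(d, w) = -4/91 (P(d, w) = 4/(-4 - 87) = 4/(-91) = 4*(-1/91) = -4/91)
s = -2 (s = -1*2 = -2)
W(Q) = -11 (W(Q) = -2 - 1*9 = -2 - 9 = -11)
-35607/P(71, h) + W(72)/(-19038) = -35607/(-4/91) - 11/(-19038) = -35607*(-91/4) - 11*(-1/19038) = 3240237/4 + 11/19038 = 30843816025/38076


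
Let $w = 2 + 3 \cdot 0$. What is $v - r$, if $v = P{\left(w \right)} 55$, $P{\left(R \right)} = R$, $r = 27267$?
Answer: $-27157$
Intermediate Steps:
$w = 2$ ($w = 2 + 0 = 2$)
$v = 110$ ($v = 2 \cdot 55 = 110$)
$v - r = 110 - 27267 = -27157$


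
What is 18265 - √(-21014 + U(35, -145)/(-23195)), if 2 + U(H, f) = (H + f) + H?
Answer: 18265 - I*√11305698851335/23195 ≈ 18265.0 - 144.96*I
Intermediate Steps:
U(H, f) = -2 + f + 2*H (U(H, f) = -2 + ((H + f) + H) = -2 + (f + 2*H) = -2 + f + 2*H)
18265 - √(-21014 + U(35, -145)/(-23195)) = 18265 - √(-21014 + (-2 - 145 + 2*35)/(-23195)) = 18265 - √(-21014 + (-2 - 145 + 70)*(-1/23195)) = 18265 - √(-21014 - 77*(-1/23195)) = 18265 - √(-21014 + 77/23195) = 18265 - √(-487419653/23195) = 18265 - I*√11305698851335/23195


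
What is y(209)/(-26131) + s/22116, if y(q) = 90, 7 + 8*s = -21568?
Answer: -579699845/4623305568 ≈ -0.12539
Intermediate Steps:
s = -21575/8 (s = -7/8 + (⅛)*(-21568) = -7/8 - 2696 = -21575/8 ≈ -2696.9)
y(209)/(-26131) + s/22116 = 90/(-26131) - 21575/8/22116 = 90*(-1/26131) - 21575/8*1/22116 = -90/26131 - 21575/176928 = -579699845/4623305568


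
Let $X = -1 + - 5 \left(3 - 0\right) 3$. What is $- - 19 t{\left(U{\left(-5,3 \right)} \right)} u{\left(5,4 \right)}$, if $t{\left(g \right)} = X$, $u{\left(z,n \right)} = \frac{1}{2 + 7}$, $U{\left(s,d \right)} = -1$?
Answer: $- \frac{874}{9} \approx -97.111$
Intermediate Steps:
$u{\left(z,n \right)} = \frac{1}{9}$
$X = -46$ ($X = -1 + - 5 \left(3 + 0\right) 3 = -1 + \left(-5\right) 3 \cdot 3 = -1 - 45 = -46$)
$t{\left(g \right)} = -46$
$- - 19 t{\left(U{\left(-5,3 \right)} \right)} u{\left(5,4 \right)} = - \frac{\left(-19\right) \left(-46\right)}{9} = - \frac{874}{9}$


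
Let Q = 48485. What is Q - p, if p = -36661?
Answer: 85146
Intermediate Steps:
Q - p = 48485 - 1*(-36661) = 48485 + 36661 = 85146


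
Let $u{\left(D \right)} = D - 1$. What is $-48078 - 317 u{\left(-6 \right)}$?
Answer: $-45859$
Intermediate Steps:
$u{\left(D \right)} = -1 + D$ ($u{\left(D \right)} = D - 1 = -1 + D$)
$-48078 - 317 u{\left(-6 \right)} = -48078 - 317 \left(-1 - 6\right) = -48078 - -2219 = -48078 + 2219 = -45859$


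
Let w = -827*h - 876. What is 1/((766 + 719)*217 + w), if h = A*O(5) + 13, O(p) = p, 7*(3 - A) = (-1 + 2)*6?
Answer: 7/2112301 ≈ 3.3139e-6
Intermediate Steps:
A = 15/7 (A = 3 - (-1 + 2)*6/7 = 3 - 6/7 = 15/7 ≈ 2.1429)
h = 166/7 (h = (15/7)*5 + 13 = 75/7 + 13 = 166/7 ≈ 23.714)
w = -143414/7 (w = -827*166/7 - 876 = -137282/7 - 876 = -143414/7 ≈ -20488.)
1/((766 + 719)*217 + w) = 1/((766 + 719)*217 - 143414/7) = 1/(1485*217 - 143414/7) = 1/(322245 - 143414/7) = 1/(2112301/7) = 7/2112301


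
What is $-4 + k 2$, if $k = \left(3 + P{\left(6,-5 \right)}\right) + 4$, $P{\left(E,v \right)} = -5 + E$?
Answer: $12$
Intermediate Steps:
$k = 8$ ($k = \left(3 + \left(-5 + 6\right)\right) + 4 = \left(3 + 1\right) + 4 = 4 + 4 = 8$)
$-4 + k 2 = -4 + 8 \cdot 2 = -4 + 16 = 12$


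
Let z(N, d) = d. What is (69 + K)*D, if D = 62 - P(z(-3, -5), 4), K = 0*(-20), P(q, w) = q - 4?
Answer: 4899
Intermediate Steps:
P(q, w) = -4 + q
K = 0
D = 71 (D = 62 - (-4 - 5) = 62 - 1*(-9) = 62 + 9 = 71)
(69 + K)*D = (69 + 0)*71 = 69*71 = 4899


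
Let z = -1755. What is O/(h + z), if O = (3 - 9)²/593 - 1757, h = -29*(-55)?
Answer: 208373/18976 ≈ 10.981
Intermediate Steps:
h = 1595
O = -1041865/593 (O = (-6)²*(1/593) - 1757 = 36*(1/593) - 1757 = 36/593 - 1757 = -1041865/593 ≈ -1756.9)
O/(h + z) = -1041865/(593*(1595 - 1755)) = -1041865/593/(-160) = -1041865/593*(-1/160) = 208373/18976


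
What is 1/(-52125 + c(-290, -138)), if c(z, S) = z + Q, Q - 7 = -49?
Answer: -1/52457 ≈ -1.9063e-5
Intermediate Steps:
Q = -42 (Q = 7 - 49 = -42)
c(z, S) = -42 + z (c(z, S) = z - 42 = -42 + z)
1/(-52125 + c(-290, -138)) = 1/(-52125 + (-42 - 290)) = 1/(-52125 - 332) = 1/(-52457) = -1/52457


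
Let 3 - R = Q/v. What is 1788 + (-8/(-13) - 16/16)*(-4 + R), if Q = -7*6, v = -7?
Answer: 23279/13 ≈ 1790.7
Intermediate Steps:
Q = -42
R = -3 (R = 3 - (-42)/(-7) = 3 - (-42)*(-1)/7 = 3 - 1*6 = 3 - 6 = -3)
1788 + (-8/(-13) - 16/16)*(-4 + R) = 1788 + (-8/(-13) - 16/16)*(-4 - 3) = 1788 + (-8*(-1/13) - 16*1/16)*(-7) = 1788 + (8/13 - 1)*(-7) = 1788 - 5/13*(-7) = 1788 + 35/13 = 23279/13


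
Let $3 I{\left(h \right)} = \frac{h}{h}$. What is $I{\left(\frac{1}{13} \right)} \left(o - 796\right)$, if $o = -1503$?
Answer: $- \frac{2299}{3} \approx -766.33$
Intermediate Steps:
$I{\left(h \right)} = \frac{1}{3}$ ($I{\left(h \right)} = \frac{h \frac{1}{h}}{3} = \frac{1}{3} \cdot 1 = \frac{1}{3}$)
$I{\left(\frac{1}{13} \right)} \left(o - 796\right) = \frac{-1503 - 796}{3} = \frac{1}{3} \left(-2299\right) = - \frac{2299}{3}$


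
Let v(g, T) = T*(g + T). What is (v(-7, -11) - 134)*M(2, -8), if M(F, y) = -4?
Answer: -256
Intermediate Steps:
v(g, T) = T*(T + g)
(v(-7, -11) - 134)*M(2, -8) = (-11*(-11 - 7) - 134)*(-4) = (-11*(-18) - 134)*(-4) = (198 - 134)*(-4) = 64*(-4) = -256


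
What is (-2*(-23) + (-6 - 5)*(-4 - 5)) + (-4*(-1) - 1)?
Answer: 148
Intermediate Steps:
(-2*(-23) + (-6 - 5)*(-4 - 5)) + (-4*(-1) - 1) = (46 - 11*(-9)) + (4 - 1) = (46 + 99) + 3 = 145 + 3 = 148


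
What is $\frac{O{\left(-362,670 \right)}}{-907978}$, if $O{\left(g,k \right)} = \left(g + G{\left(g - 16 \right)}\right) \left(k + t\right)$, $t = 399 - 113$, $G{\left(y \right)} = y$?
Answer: $\frac{353720}{453989} \approx 0.77914$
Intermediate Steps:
$t = 286$ ($t = 399 - 113 = 286$)
$O{\left(g,k \right)} = \left(-16 + 2 g\right) \left(286 + k\right)$ ($O{\left(g,k \right)} = \left(g + \left(g - 16\right)\right) \left(k + 286\right) = \left(g + \left(g - 16\right)\right) \left(286 + k\right) = \left(g + \left(-16 + g\right)\right) \left(286 + k\right) = \left(-16 + 2 g\right) \left(286 + k\right)$)
$\frac{O{\left(-362,670 \right)}}{-907978} = \frac{-4576 + 572 \left(-362\right) - 242540 + 670 \left(-16 - 362\right)}{-907978} = \left(-4576 - 207064 - 242540 + 670 \left(-378\right)\right) \left(- \frac{1}{907978}\right) = \left(-4576 - 207064 - 242540 - 253260\right) \left(- \frac{1}{907978}\right) = \left(-707440\right) \left(- \frac{1}{907978}\right) = \frac{353720}{453989}$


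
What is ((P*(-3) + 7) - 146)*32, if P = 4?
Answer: -4832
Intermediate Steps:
((P*(-3) + 7) - 146)*32 = ((4*(-3) + 7) - 146)*32 = ((-12 + 7) - 146)*32 = (-5 - 146)*32 = -151*32 = -4832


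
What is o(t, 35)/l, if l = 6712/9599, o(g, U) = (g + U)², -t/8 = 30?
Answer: 403397975/6712 ≈ 60101.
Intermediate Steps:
t = -240 (t = -8*30 = -240)
o(g, U) = (U + g)²
l = 6712/9599 (l = 6712*(1/9599) = 6712/9599 ≈ 0.69924)
o(t, 35)/l = (35 - 240)²/(6712/9599) = (-205)²*(9599/6712) = 42025*(9599/6712) = 403397975/6712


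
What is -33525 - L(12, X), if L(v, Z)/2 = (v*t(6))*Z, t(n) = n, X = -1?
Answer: -33381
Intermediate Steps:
L(v, Z) = 12*Z*v (L(v, Z) = 2*((v*6)*Z) = 2*((6*v)*Z) = 2*(6*Z*v) = 12*Z*v)
-33525 - L(12, X) = -33525 - 12*(-1)*12 = -33525 - 1*(-144) = -33525 + 144 = -33381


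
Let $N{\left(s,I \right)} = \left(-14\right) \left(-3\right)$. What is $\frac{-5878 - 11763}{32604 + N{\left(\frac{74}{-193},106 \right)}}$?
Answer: $- \frac{17641}{32646} \approx -0.54037$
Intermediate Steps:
$N{\left(s,I \right)} = 42$
$\frac{-5878 - 11763}{32604 + N{\left(\frac{74}{-193},106 \right)}} = \frac{-5878 - 11763}{32604 + 42} = - \frac{17641}{32646}$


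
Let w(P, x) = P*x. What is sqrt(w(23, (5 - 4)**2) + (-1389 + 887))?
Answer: I*sqrt(479) ≈ 21.886*I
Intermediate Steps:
sqrt(w(23, (5 - 4)**2) + (-1389 + 887)) = sqrt(23*(5 - 4)**2 + (-1389 + 887)) = sqrt(23*1**2 - 502) = sqrt(23*1 - 502) = sqrt(23 - 502) = sqrt(-479) = I*sqrt(479)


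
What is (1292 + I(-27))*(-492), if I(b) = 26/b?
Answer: -5716712/9 ≈ -6.3519e+5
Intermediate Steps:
(1292 + I(-27))*(-492) = (1292 + 26/(-27))*(-492) = (1292 + 26*(-1/27))*(-492) = (1292 - 26/27)*(-492) = (34858/27)*(-492) = -5716712/9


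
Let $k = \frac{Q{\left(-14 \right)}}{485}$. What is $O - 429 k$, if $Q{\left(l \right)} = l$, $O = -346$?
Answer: $- \frac{161804}{485} \approx -333.62$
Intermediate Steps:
$k = - \frac{14}{485} \approx -0.028866$
$O - 429 k = -346 - - \frac{6006}{485} = -346 + \frac{6006}{485} = - \frac{161804}{485}$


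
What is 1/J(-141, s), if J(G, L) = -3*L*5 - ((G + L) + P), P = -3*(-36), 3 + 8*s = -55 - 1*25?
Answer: 1/199 ≈ 0.0050251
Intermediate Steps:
s = -83/8 (s = -3/8 + (-55 - 1*25)/8 = -3/8 + (-55 - 25)/8 = -3/8 + (1/8)*(-80) = -3/8 - 10 = -83/8 ≈ -10.375)
P = 108
J(G, L) = -108 - G - 16*L (J(G, L) = -3*L*5 - ((G + L) + 108) = -15*L - (108 + G + L) = -15*L + (-108 - G - L) = -108 - G - 16*L)
1/J(-141, s) = 1/(-108 - 1*(-141) - 16*(-83/8)) = 1/(-108 + 141 + 166) = 1/199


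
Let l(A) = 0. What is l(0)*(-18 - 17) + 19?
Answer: 19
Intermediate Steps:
l(0)*(-18 - 17) + 19 = 0*(-18 - 17) + 19 = 0*(-35) + 19 = 0 + 19 = 19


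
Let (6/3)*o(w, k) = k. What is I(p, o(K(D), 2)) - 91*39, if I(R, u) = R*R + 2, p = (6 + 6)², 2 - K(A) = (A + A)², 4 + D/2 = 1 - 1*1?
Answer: 17189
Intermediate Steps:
D = -8 (D = -8 + 2*(1 - 1*1) = -8 + 2*(1 - 1) = -8 + 2*0 = -8 + 0 = -8)
K(A) = 2 - 4*A² (K(A) = 2 - (A + A)² = 2 - (2*A)² = 2 - 4*A²)
o(w, k) = k/2
p = 144 (p = 12² = 144)
I(R, u) = 2 + R² (I(R, u) = R² + 2 = 2 + R²)
I(p, o(K(D), 2)) - 91*39 = (2 + 144²) - 91*39 = (2 + 20736) - 3549 = 20738 - 3549 = 17189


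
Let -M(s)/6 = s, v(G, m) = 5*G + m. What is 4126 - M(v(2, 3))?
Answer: 4204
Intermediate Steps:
v(G, m) = m + 5*G
M(s) = -6*s
4126 - M(v(2, 3)) = 4126 - (-6)*(3 + 5*2) = 4126 - (-6)*(3 + 10) = 4126 - (-6)*13 = 4126 - 1*(-78) = 4126 + 78 = 4204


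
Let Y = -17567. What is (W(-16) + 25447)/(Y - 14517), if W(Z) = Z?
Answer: -25431/32084 ≈ -0.79264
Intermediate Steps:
(W(-16) + 25447)/(Y - 14517) = (-16 + 25447)/(-17567 - 14517) = 25431/(-32084) = 25431*(-1/32084) = -25431/32084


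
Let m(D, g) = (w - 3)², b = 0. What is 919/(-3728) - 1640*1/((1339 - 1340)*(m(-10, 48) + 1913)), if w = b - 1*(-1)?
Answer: 4352197/7146576 ≈ 0.60899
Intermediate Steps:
w = 1 (w = 0 - 1*(-1) = 0 + 1 = 1)
m(D, g) = 4 (m(D, g) = (1 - 3)² = (-2)² = 4)
919/(-3728) - 1640*1/((1339 - 1340)*(m(-10, 48) + 1913)) = 919/(-3728) - 1640*1/((4 + 1913)*(1339 - 1340)) = 919*(-1/3728) - 1640/(1917*(-1)) = -919/3728 - 1640/(-1917) = -919/3728 - 1640*(-1/1917) = -919/3728 + 1640/1917 = 4352197/7146576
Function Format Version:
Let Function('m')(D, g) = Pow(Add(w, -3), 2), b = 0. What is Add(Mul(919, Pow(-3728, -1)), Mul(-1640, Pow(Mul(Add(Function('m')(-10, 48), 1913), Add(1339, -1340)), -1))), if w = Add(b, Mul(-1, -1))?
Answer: Rational(4352197, 7146576) ≈ 0.60899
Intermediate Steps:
w = 1 (w = Add(0, Mul(-1, -1)) = Add(0, 1) = 1)
Function('m')(D, g) = 4 (Function('m')(D, g) = Pow(Add(1, -3), 2) = Pow(-2, 2) = 4)
Add(Mul(919, Pow(-3728, -1)), Mul(-1640, Pow(Mul(Add(Function('m')(-10, 48), 1913), Add(1339, -1340)), -1))) = Add(Mul(919, Pow(-3728, -1)), Mul(-1640, Pow(Mul(Add(4, 1913), Add(1339, -1340)), -1))) = Add(Mul(919, Rational(-1, 3728)), Mul(-1640, Pow(Mul(1917, -1), -1))) = Add(Rational(-919, 3728), Mul(-1640, Pow(-1917, -1))) = Add(Rational(-919, 3728), Mul(-1640, Rational(-1, 1917))) = Add(Rational(-919, 3728), Rational(1640, 1917)) = Rational(4352197, 7146576)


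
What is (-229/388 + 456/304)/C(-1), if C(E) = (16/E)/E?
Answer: 353/6208 ≈ 0.056862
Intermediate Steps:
C(E) = 16/E²
(-229/388 + 456/304)/C(-1) = (-229/388 + 456/304)/((16/(-1)²)) = (-229*1/388 + 456*(1/304))/((16*1)) = (-229/388 + 3/2)/16 = (353/388)*(1/16) = 353/6208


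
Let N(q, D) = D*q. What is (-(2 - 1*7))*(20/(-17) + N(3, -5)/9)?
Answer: -725/51 ≈ -14.216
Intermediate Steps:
(-(2 - 1*7))*(20/(-17) + N(3, -5)/9) = (-(2 - 1*7))*(20/(-17) - 5*3/9) = (-(2 - 7))*(20*(-1/17) - 15*⅑) = (-1*(-5))*(-20/17 - 5/3) = 5*(-145/51) = -725/51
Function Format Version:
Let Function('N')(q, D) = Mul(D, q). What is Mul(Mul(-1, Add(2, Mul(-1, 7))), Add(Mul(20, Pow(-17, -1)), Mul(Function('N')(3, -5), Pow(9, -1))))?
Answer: Rational(-725, 51) ≈ -14.216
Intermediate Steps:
Mul(Mul(-1, Add(2, Mul(-1, 7))), Add(Mul(20, Pow(-17, -1)), Mul(Function('N')(3, -5), Pow(9, -1)))) = Mul(Mul(-1, Add(2, Mul(-1, 7))), Add(Mul(20, Pow(-17, -1)), Mul(Mul(-5, 3), Pow(9, -1)))) = Mul(Mul(-1, Add(2, -7)), Add(Mul(20, Rational(-1, 17)), Mul(-15, Rational(1, 9)))) = Mul(Mul(-1, -5), Add(Rational(-20, 17), Rational(-5, 3))) = Mul(5, Rational(-145, 51)) = Rational(-725, 51)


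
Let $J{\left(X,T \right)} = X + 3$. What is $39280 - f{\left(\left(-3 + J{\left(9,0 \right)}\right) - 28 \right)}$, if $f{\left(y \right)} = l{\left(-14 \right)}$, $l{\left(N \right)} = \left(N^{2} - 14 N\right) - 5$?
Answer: $38893$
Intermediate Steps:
$J{\left(X,T \right)} = 3 + X$
$l{\left(N \right)} = -5 + N^{2} - 14 N$
$f{\left(y \right)} = 387$ ($f{\left(y \right)} = -5 + \left(-14\right)^{2} - -196 = -5 + 196 + 196 = 387$)
$39280 - f{\left(\left(-3 + J{\left(9,0 \right)}\right) - 28 \right)} = 39280 - 387 = 38893$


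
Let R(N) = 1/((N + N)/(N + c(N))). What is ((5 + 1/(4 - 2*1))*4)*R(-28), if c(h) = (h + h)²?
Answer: -1221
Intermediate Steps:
c(h) = 4*h² (c(h) = (2*h)² = 4*h²)
R(N) = (N + 4*N²)/(2*N) (R(N) = 1/((N + N)/(N + 4*N²)) = 1/((2*N)/(N + 4*N²)) = 1/(2*N/(N + 4*N²)) = (N + 4*N²)/(2*N))
((5 + 1/(4 - 2*1))*4)*R(-28) = ((5 + 1/(4 - 2*1))*4)*(½ + 2*(-28)) = ((5 + 1/(4 - 2))*4)*(½ - 56) = ((5 + 1/2)*4)*(-111/2) = ((5 + ½)*4)*(-111/2) = ((11/2)*4)*(-111/2) = 22*(-111/2) = -1221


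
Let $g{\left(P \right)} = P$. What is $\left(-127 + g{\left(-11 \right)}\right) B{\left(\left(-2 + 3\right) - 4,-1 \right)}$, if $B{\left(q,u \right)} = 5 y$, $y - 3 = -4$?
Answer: $690$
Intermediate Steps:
$y = -1$ ($y = 3 - 4 = -1$)
$B{\left(q,u \right)} = -5$ ($B{\left(q,u \right)} = 5 \left(-1\right) = -5$)
$\left(-127 + g{\left(-11 \right)}\right) B{\left(\left(-2 + 3\right) - 4,-1 \right)} = \left(-127 - 11\right) \left(-5\right) = \left(-138\right) \left(-5\right) = 690$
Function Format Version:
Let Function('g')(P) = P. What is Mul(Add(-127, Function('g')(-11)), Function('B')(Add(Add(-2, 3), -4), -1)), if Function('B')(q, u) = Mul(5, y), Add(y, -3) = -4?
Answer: 690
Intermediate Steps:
y = -1 (y = Add(3, -4) = -1)
Function('B')(q, u) = -5 (Function('B')(q, u) = Mul(5, -1) = -5)
Mul(Add(-127, Function('g')(-11)), Function('B')(Add(Add(-2, 3), -4), -1)) = Mul(Add(-127, -11), -5) = Mul(-138, -5) = 690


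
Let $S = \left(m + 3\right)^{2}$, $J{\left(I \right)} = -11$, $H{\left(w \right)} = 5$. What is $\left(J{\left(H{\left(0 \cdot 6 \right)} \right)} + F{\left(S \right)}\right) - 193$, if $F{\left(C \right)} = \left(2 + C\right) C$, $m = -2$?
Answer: $-201$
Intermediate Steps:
$S = 1$ ($S = \left(-2 + 3\right)^{2} = 1^{2} = 1$)
$F{\left(C \right)} = C \left(2 + C\right)$
$\left(J{\left(H{\left(0 \cdot 6 \right)} \right)} + F{\left(S \right)}\right) - 193 = \left(-11 + 1 \left(2 + 1\right)\right) - 193 = \left(-11 + 1 \cdot 3\right) - 193 = \left(-11 + 3\right) - 193 = -8 - 193 = -201$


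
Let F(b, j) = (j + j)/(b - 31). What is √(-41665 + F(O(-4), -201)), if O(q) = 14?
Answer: 7*I*√245599/17 ≈ 204.06*I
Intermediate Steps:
F(b, j) = 2*j/(-31 + b) (F(b, j) = (2*j)/(-31 + b) = 2*j/(-31 + b))
√(-41665 + F(O(-4), -201)) = √(-41665 + 2*(-201)/(-31 + 14)) = √(-41665 + 2*(-201)/(-17)) = √(-41665 + 2*(-201)*(-1/17)) = √(-41665 + 402/17) = √(-707903/17) = 7*I*√245599/17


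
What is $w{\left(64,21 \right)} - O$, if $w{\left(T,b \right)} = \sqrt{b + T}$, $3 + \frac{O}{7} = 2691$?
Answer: $-18816 + \sqrt{85} \approx -18807.0$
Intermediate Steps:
$O = 18816$ ($O = -21 + 7 \cdot 2691 = -21 + 18837 = 18816$)
$w{\left(T,b \right)} = \sqrt{T + b}$
$w{\left(64,21 \right)} - O = \sqrt{64 + 21} - 18816 = \sqrt{85} - 18816 = -18816 + \sqrt{85}$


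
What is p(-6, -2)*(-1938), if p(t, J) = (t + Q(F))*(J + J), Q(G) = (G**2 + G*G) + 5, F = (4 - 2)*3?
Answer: 550392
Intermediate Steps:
F = 6 (F = 2*3 = 6)
Q(G) = 5 + 2*G**2 (Q(G) = (G**2 + G**2) + 5 = 2*G**2 + 5 = 5 + 2*G**2)
p(t, J) = 2*J*(77 + t) (p(t, J) = (t + (5 + 2*6**2))*(J + J) = (t + (5 + 2*36))*(2*J) = (t + (5 + 72))*(2*J) = (t + 77)*(2*J) = (77 + t)*(2*J) = 2*J*(77 + t))
p(-6, -2)*(-1938) = (2*(-2)*(77 - 6))*(-1938) = (2*(-2)*71)*(-1938) = -284*(-1938) = 550392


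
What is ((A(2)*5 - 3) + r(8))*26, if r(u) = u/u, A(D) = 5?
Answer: 598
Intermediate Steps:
r(u) = 1
((A(2)*5 - 3) + r(8))*26 = ((5*5 - 3) + 1)*26 = ((25 - 3) + 1)*26 = (22 + 1)*26 = 23*26 = 598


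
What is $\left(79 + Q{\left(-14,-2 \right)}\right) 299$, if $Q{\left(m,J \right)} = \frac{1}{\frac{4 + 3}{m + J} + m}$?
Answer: $\frac{5451667}{231} \approx 23600.0$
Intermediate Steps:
$Q{\left(m,J \right)} = \frac{1}{m + \frac{7}{J + m}}$ ($Q{\left(m,J \right)} = \frac{1}{\frac{7}{J + m} + m} = \frac{1}{m + \frac{7}{J + m}}$)
$\left(79 + Q{\left(-14,-2 \right)}\right) 299 = \left(79 + \frac{-2 - 14}{7 + \left(-14\right)^{2} - -28}\right) 299 = \left(79 + \frac{1}{7 + 196 + 28} \left(-16\right)\right) 299 = \left(79 + \frac{1}{231} \left(-16\right)\right) 299 = \left(79 - \frac{16}{231}\right) 299 = \frac{18233}{231} \cdot 299 = \frac{5451667}{231}$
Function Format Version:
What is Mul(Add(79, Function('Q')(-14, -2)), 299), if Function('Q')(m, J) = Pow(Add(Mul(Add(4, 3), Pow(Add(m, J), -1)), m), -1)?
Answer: Rational(5451667, 231) ≈ 23600.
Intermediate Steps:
Function('Q')(m, J) = Pow(Add(m, Mul(7, Pow(Add(J, m), -1))), -1) (Function('Q')(m, J) = Pow(Add(Mul(7, Pow(Add(J, m), -1)), m), -1) = Pow(Add(m, Mul(7, Pow(Add(J, m), -1))), -1))
Mul(Add(79, Function('Q')(-14, -2)), 299) = Mul(Add(79, Mul(Pow(Add(7, Pow(-14, 2), Mul(-2, -14)), -1), Add(-2, -14))), 299) = Mul(Add(79, Mul(Pow(Add(7, 196, 28), -1), -16)), 299) = Mul(Add(79, Mul(Pow(231, -1), -16)), 299) = Mul(Add(79, Mul(Rational(1, 231), -16)), 299) = Mul(Add(79, Rational(-16, 231)), 299) = Mul(Rational(18233, 231), 299) = Rational(5451667, 231)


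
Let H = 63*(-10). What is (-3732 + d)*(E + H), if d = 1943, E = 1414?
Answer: -1402576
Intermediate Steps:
H = -630
(-3732 + d)*(E + H) = (-3732 + 1943)*(1414 - 630) = -1789*784 = -1402576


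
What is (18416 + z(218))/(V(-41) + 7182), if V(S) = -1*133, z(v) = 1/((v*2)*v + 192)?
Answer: 1753939841/671346760 ≈ 2.6126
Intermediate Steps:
z(v) = 1/(192 + 2*v²) (z(v) = 1/((2*v)*v + 192) = 1/(2*v² + 192) = 1/(192 + 2*v²))
V(S) = -133
(18416 + z(218))/(V(-41) + 7182) = (18416 + 1/(2*(96 + 218²)))/(-133 + 7182) = (18416 + 1/(2*(96 + 47524)))/7049 = (18416 + (½)/47620)*(1/7049) = (18416 + (½)*(1/47620))*(1/7049) = (18416 + 1/95240)*(1/7049) = (1753939841/95240)*(1/7049) = 1753939841/671346760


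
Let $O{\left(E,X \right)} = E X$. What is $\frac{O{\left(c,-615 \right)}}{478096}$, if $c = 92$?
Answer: $- \frac{14145}{119524} \approx -0.11834$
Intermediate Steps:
$\frac{O{\left(c,-615 \right)}}{478096} = \frac{92 \left(-615\right)}{478096} = \left(-56580\right) \frac{1}{478096} = - \frac{14145}{119524}$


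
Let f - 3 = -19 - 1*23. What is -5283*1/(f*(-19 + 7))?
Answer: -587/52 ≈ -11.288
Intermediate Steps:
f = -39 (f = 3 + (-19 - 1*23) = 3 + (-19 - 23) = 3 - 42 = -39)
-5283*1/(f*(-19 + 7)) = -5283*(-1/(39*(-19 + 7))) = -5283/((-12*(-39))) = -5283/468 = -5283*1/468 = -587/52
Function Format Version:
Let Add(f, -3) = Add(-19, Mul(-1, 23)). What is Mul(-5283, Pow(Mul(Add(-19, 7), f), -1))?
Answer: Rational(-587, 52) ≈ -11.288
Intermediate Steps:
f = -39 (f = Add(3, Add(-19, Mul(-1, 23))) = Add(3, Add(-19, -23)) = Add(3, -42) = -39)
Mul(-5283, Pow(Mul(Add(-19, 7), f), -1)) = Mul(-5283, Pow(Mul(Add(-19, 7), -39), -1)) = Mul(-5283, Pow(Mul(-12, -39), -1)) = Mul(-5283, Pow(468, -1)) = Mul(-5283, Rational(1, 468)) = Rational(-587, 52)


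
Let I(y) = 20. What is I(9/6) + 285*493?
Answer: 140525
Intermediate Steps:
I(9/6) + 285*493 = 20 + 285*493 = 20 + 140505 = 140525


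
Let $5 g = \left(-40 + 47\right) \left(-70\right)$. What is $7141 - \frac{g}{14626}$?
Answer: $\frac{52222182}{7313} \approx 7141.0$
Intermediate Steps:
$g = -98$ ($g = \frac{\left(-40 + 47\right) \left(-70\right)}{5} = \frac{7 \left(-70\right)}{5} = \frac{1}{5} \left(-490\right) = -98$)
$7141 - \frac{g}{14626} = 7141 - - \frac{98}{14626} = 7141 - \left(-98\right) \frac{1}{14626} = 7141 - - \frac{49}{7313} = 7141 + \frac{49}{7313} = \frac{52222182}{7313}$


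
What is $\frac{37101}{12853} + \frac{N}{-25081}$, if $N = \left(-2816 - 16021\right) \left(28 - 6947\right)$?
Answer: $- \frac{239177446854}{46052299} \approx -5193.6$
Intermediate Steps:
$N = 130333203$ ($N = \left(-18837\right) \left(-6919\right) = 130333203$)
$\frac{37101}{12853} + \frac{N}{-25081} = \frac{37101}{12853} + \frac{130333203}{-25081} = 37101 \cdot \frac{1}{12853} + 130333203 \left(- \frac{1}{25081}\right) = \frac{37101}{12853} - \frac{18619029}{3583} = - \frac{239177446854}{46052299}$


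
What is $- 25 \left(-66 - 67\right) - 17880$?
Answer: $-14555$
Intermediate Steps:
$- 25 \left(-66 - 67\right) - 17880 = \left(-25\right) \left(-133\right) - 17880 = 3325 - 17880 = -14555$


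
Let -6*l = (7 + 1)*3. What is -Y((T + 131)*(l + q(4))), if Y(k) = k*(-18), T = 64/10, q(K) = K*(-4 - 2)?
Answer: -346248/5 ≈ -69250.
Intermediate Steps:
q(K) = -6*K (q(K) = K*(-6) = -6*K)
l = -4 (l = -(7 + 1)*3/6 = -4*3/3 = -⅙*24 = -4)
T = 32/5 (T = 64*(⅒) = 32/5 ≈ 6.4000)
Y(k) = -18*k
-Y((T + 131)*(l + q(4))) = -(-18)*(32/5 + 131)*(-4 - 6*4) = -(-18)*687*(-4 - 24)/5 = -(-18)*(687/5)*(-28) = -(-18)*(-19236)/5 = -1*346248/5 = -346248/5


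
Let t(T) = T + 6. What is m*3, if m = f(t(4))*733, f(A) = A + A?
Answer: 43980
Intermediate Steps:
t(T) = 6 + T
f(A) = 2*A
m = 14660 (m = (2*(6 + 4))*733 = (2*10)*733 = 20*733 = 14660)
m*3 = 14660*3 = 43980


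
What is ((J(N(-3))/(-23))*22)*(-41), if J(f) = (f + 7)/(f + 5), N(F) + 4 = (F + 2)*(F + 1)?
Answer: 4510/69 ≈ 65.362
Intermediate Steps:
N(F) = -4 + (1 + F)*(2 + F) (N(F) = -4 + (F + 2)*(F + 1) = -4 + (2 + F)*(1 + F) = -4 + (1 + F)*(2 + F))
J(f) = (7 + f)/(5 + f)
((J(N(-3))/(-23))*22)*(-41) = ((((7 + (-2 + (-3)**2 + 3*(-3)))/(5 + (-2 + (-3)**2 + 3*(-3))))/(-23))*22)*(-41) = ((((7 + (-2 + 9 - 9))/(5 + (-2 + 9 - 9)))*(-1/23))*22)*(-41) = ((((7 - 2)/(5 - 2))*(-1/23))*22)*(-41) = (((5/3)*(-1/23))*22)*(-41) = -5/69*22*(-41) = -110/69*(-41) = 4510/69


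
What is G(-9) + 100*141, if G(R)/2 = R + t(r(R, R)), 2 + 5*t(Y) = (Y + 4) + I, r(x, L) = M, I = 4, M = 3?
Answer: 70428/5 ≈ 14086.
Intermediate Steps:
r(x, L) = 3
t(Y) = 6/5 + Y/5 (t(Y) = -⅖ + ((Y + 4) + 4)/5 = -⅖ + ((4 + Y) + 4)/5 = -⅖ + (8 + Y)/5 = -⅖ + (8/5 + Y/5) = 6/5 + Y/5)
G(R) = 18/5 + 2*R (G(R) = 2*(R + (6/5 + (⅕)*3)) = 2*(R + (6/5 + ⅗)) = 2*(R + 9/5) = 2*(9/5 + R) = 18/5 + 2*R)
G(-9) + 100*141 = (18/5 + 2*(-9)) + 100*141 = (18/5 - 18) + 14100 = -72/5 + 14100 = 70428/5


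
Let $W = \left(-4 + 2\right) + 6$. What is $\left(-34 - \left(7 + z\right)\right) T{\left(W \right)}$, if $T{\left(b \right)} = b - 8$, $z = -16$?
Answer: $100$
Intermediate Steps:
$W = 4$ ($W = -2 + 6 = 4$)
$T{\left(b \right)} = -8 + b$ ($T{\left(b \right)} = b - 8 = -8 + b$)
$\left(-34 - \left(7 + z\right)\right) T{\left(W \right)} = \left(-34 - -9\right) \left(-8 + 4\right) = \left(-34 + \left(-7 + 16\right)\right) \left(-4\right) = \left(-34 + 9\right) \left(-4\right) = \left(-25\right) \left(-4\right) = 100$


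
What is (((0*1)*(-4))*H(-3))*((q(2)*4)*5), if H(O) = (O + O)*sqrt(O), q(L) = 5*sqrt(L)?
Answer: 0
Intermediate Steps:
H(O) = 2*O**(3/2) (H(O) = (2*O)*sqrt(O) = 2*O**(3/2))
(((0*1)*(-4))*H(-3))*((q(2)*4)*5) = (((0*1)*(-4))*(2*(-3)**(3/2)))*(((5*sqrt(2))*4)*5) = ((0*(-4))*(2*(-3*I*sqrt(3))))*((20*sqrt(2))*5) = (0*(-6*I*sqrt(3)))*(100*sqrt(2)) = 0*(100*sqrt(2)) = 0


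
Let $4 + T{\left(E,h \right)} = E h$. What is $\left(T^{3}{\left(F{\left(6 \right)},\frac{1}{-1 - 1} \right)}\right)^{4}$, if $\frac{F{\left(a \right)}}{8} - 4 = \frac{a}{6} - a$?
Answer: $0$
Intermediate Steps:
$F{\left(a \right)} = 32 - \frac{20 a}{3}$ ($F{\left(a \right)} = 32 + 8 \left(\frac{a}{6} - a\right) = 32 + 8 \left(- \frac{5 a}{6}\right) = 32 - \frac{20 a}{3}$)
$T{\left(E,h \right)} = -4 + E h$
$\left(T^{3}{\left(F{\left(6 \right)},\frac{1}{-1 - 1} \right)}\right)^{4} = \left(\left(-4 + \frac{32 - 40}{-1 - 1}\right)^{3}\right)^{4} = \left(\left(-4 + \frac{32 - 40}{-2}\right)^{3}\right)^{4} = \left(\left(-4 - -4\right)^{3}\right)^{4} = \left(\left(-4 + 4\right)^{3}\right)^{4} = \left(0^{3}\right)^{4} = 0^{4} = 0$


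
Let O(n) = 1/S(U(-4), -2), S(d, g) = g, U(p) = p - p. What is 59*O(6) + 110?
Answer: 161/2 ≈ 80.500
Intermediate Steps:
U(p) = 0
O(n) = -½ (O(n) = 1/(-2) = -½)
59*O(6) + 110 = 59*(-½) + 110 = -59/2 + 110 = 161/2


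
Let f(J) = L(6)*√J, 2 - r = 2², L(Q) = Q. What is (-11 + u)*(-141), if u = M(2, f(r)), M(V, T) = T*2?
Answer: 1551 - 1692*I*√2 ≈ 1551.0 - 2392.8*I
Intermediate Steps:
r = -2 (r = 2 - 1*2² = 2 - 1*4 = 2 - 4 = -2)
f(J) = 6*√J
M(V, T) = 2*T
u = 12*I*√2 (u = 2*(6*√(-2)) = 2*(6*(I*√2)) = 2*(6*I*√2) = 12*I*√2 ≈ 16.971*I)
(-11 + u)*(-141) = (-11 + 12*I*√2)*(-141) = 1551 - 1692*I*√2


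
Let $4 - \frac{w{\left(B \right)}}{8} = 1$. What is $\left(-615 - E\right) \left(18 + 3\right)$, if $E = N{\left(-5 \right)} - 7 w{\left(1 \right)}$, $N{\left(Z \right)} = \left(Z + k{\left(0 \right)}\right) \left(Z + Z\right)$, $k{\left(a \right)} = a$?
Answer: $-10437$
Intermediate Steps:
$N{\left(Z \right)} = 2 Z^{2}$ ($N{\left(Z \right)} = \left(Z + 0\right) \left(Z + Z\right) = Z 2 Z = 2 Z^{2}$)
$w{\left(B \right)} = 24$ ($w{\left(B \right)} = 32 - 8 = 24$)
$E = -118$ ($E = 2 \left(-5\right)^{2} - 168 = 2 \cdot 25 - 168 = 50 - 168 = -118$)
$\left(-615 - E\right) \left(18 + 3\right) = \left(-615 - -118\right) \left(18 + 3\right) = \left(-615 + 118\right) 21 = \left(-497\right) 21 = -10437$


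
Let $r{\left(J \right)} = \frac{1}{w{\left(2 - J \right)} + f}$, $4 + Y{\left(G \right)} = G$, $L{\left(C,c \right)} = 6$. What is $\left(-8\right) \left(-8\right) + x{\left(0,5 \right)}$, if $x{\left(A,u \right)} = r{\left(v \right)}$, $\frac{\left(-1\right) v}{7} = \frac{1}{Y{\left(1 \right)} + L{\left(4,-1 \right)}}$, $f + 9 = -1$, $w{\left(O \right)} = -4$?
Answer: $\frac{895}{14} \approx 63.929$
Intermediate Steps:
$Y{\left(G \right)} = -4 + G$
$f = -10$ ($f = -9 - 1 = -10$)
$v = - \frac{7}{3}$ ($v = - \frac{7}{\left(-4 + 1\right) + 6} = - \frac{7}{-3 + 6} = - \frac{7}{3} \approx -2.3333$)
$r{\left(J \right)} = - \frac{1}{14}$ ($r{\left(J \right)} = \frac{1}{-4 - 10} = \frac{1}{-14} = - \frac{1}{14}$)
$x{\left(A,u \right)} = - \frac{1}{14}$
$\left(-8\right) \left(-8\right) + x{\left(0,5 \right)} = \left(-8\right) \left(-8\right) - \frac{1}{14} = 64 - \frac{1}{14} = \frac{895}{14}$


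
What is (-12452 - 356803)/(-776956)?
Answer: 369255/776956 ≈ 0.47526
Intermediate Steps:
(-12452 - 356803)/(-776956) = -369255*(-1/776956) = 369255/776956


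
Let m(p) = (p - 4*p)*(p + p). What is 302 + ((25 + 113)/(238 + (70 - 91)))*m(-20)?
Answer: -265666/217 ≈ -1224.3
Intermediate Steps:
m(p) = -6*p² (m(p) = (-3*p)*(2*p) = -6*p²)
302 + ((25 + 113)/(238 + (70 - 91)))*m(-20) = 302 + ((25 + 113)/(238 + (70 - 91)))*(-6*(-20)²) = 302 + (138/(238 - 21))*(-6*400) = 302 + (138/217)*(-2400) = 302 - 331200/217 = -265666/217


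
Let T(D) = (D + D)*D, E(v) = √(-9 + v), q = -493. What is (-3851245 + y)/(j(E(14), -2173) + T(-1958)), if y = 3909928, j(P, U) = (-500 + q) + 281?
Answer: 58683/7666816 ≈ 0.0076542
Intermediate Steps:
j(P, U) = -712 (j(P, U) = (-500 - 493) + 281 = -993 + 281 = -712)
T(D) = 2*D² (T(D) = (2*D)*D = 2*D²)
(-3851245 + y)/(j(E(14), -2173) + T(-1958)) = (-3851245 + 3909928)/(-712 + 2*(-1958)²) = 58683/(-712 + 2*3833764) = 58683/(-712 + 7667528) = 58683/7666816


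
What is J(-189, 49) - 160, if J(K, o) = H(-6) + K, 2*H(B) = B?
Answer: -352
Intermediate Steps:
H(B) = B/2
J(K, o) = -3 + K (J(K, o) = (½)*(-6) + K = -3 + K)
J(-189, 49) - 160 = (-3 - 189) - 160 = -192 - 160 = -352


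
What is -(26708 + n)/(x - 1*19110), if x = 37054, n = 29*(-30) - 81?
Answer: -25757/17944 ≈ -1.4354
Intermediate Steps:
n = -951 (n = -870 - 81 = -951)
-(26708 + n)/(x - 1*19110) = -(26708 - 951)/(37054 - 1*19110) = -25757/(37054 - 19110) = -25757/17944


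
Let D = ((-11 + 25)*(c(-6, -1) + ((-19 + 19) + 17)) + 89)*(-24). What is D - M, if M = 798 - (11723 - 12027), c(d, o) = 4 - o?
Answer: -10630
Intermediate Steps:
D = -9528 (D = ((-11 + 25)*((4 - 1*(-1)) + ((-19 + 19) + 17)) + 89)*(-24) = (14*((4 + 1) + (0 + 17)) + 89)*(-24) = (14*(5 + 17) + 89)*(-24) = (14*22 + 89)*(-24) = (308 + 89)*(-24) = 397*(-24) = -9528)
M = 1102 (M = 798 - 1*(-304) = 798 + 304 = 1102)
D - M = -9528 - 1*1102 = -9528 - 1102 = -10630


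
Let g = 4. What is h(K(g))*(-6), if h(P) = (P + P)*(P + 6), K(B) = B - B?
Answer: 0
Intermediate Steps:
K(B) = 0
h(P) = 2*P*(6 + P) (h(P) = (2*P)*(6 + P) = 2*P*(6 + P))
h(K(g))*(-6) = (2*0*(6 + 0))*(-6) = (2*0*6)*(-6) = 0*(-6) = 0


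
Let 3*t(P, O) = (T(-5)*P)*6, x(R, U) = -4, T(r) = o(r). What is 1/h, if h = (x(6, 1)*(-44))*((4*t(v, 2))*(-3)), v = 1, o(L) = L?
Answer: 1/21120 ≈ 4.7348e-5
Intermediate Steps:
T(r) = r
t(P, O) = -10*P (t(P, O) = (-5*P*6)/3 = (-30*P)/3 = -10*P)
h = 21120 (h = (-4*(-44))*((4*(-10*1))*(-3)) = 176*((4*(-10))*(-3)) = 176*(-40*(-3)) = 176*120 = 21120)
1/h = 1/21120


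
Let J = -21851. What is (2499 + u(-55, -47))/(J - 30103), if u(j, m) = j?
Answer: -1222/25977 ≈ -0.047042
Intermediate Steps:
(2499 + u(-55, -47))/(J - 30103) = (2499 - 55)/(-21851 - 30103) = 2444/(-51954) = 2444*(-1/51954) = -1222/25977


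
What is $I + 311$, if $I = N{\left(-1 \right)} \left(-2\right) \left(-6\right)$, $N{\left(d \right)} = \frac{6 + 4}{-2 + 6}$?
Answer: $341$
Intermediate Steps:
$N{\left(d \right)} = \frac{5}{2}$ ($N{\left(d \right)} = \frac{10}{4} = 10 \cdot \frac{1}{4} = \frac{5}{2}$)
$I = 30$ ($I = \frac{5}{2} \left(-2\right) \left(-6\right) = \left(-5\right) \left(-6\right) = 30$)
$I + 311 = 30 + 311 = 341$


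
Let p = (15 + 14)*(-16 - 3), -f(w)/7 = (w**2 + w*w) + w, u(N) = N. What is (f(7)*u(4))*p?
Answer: 1619940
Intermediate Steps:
f(w) = -14*w**2 - 7*w (f(w) = -7*((w**2 + w*w) + w) = -7*((w**2 + w**2) + w) = -7*(2*w**2 + w) = -7*(w + 2*w**2) = -14*w**2 - 7*w)
p = -551 (p = 29*(-19) = -551)
(f(7)*u(4))*p = (-7*7*(1 + 2*7)*4)*(-551) = (-7*7*(1 + 14)*4)*(-551) = (-7*7*15*4)*(-551) = -735*4*(-551) = -2940*(-551) = 1619940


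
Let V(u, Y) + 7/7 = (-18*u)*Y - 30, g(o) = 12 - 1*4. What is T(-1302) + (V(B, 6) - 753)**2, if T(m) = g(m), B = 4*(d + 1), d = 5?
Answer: 11397384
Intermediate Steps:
B = 24 (B = 4*(5 + 1) = 4*6 = 24)
g(o) = 8 (g(o) = 12 - 4 = 8)
V(u, Y) = -31 - 18*Y*u (V(u, Y) = -1 + ((-18*u)*Y - 30) = -1 + (-18*Y*u - 30) = -1 + (-30 - 18*Y*u) = -31 - 18*Y*u)
T(m) = 8
T(-1302) + (V(B, 6) - 753)**2 = 8 + ((-31 - 18*6*24) - 753)**2 = 8 + ((-31 - 2592) - 753)**2 = 8 + (-2623 - 753)**2 = 8 + (-3376)**2 = 8 + 11397376 = 11397384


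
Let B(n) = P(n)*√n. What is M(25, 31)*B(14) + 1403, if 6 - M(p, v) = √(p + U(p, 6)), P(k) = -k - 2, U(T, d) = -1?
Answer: 1403 + 32*√14*(-3 + √6) ≈ 1337.1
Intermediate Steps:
P(k) = -2 - k
M(p, v) = 6 - √(-1 + p) (M(p, v) = 6 - √(p - 1) = 6 - √(-1 + p))
B(n) = √n*(-2 - n) (B(n) = (-2 - n)*√n = √n*(-2 - n))
M(25, 31)*B(14) + 1403 = (6 - √(-1 + 25))*(√14*(-2 - 1*14)) + 1403 = (6 - √24)*(√14*(-2 - 14)) + 1403 = (6 - 2*√6)*(√14*(-16)) + 1403 = (6 - 2*√6)*(-16*√14) + 1403 = -16*√14*(6 - 2*√6) + 1403 = 1403 - 16*√14*(6 - 2*√6)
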